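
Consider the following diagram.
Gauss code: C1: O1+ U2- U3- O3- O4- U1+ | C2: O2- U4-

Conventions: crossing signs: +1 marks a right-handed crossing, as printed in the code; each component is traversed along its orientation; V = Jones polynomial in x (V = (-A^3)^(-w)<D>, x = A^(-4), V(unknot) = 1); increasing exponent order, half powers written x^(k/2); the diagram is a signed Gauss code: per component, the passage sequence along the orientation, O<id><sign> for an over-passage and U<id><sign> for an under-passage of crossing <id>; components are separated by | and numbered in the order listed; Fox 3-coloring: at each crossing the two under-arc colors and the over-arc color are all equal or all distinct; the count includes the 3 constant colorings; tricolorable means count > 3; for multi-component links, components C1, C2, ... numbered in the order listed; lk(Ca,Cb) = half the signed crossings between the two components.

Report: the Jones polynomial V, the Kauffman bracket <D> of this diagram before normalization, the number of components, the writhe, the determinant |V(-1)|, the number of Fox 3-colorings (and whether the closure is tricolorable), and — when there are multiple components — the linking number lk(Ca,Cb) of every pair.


V = -x^(-5/2) - x^(-1/2)
<D> = -A^-4 - A^4 (w = -2)
2 components over 4 crossings, w = -2
lk(C1,C2): -1
3 Fox colorings among 3^4, |V(-1)| = 2: not tricolorable
why: span 2 respects span(V) <= c + mu - 1 = 5 for this 2-component diagram


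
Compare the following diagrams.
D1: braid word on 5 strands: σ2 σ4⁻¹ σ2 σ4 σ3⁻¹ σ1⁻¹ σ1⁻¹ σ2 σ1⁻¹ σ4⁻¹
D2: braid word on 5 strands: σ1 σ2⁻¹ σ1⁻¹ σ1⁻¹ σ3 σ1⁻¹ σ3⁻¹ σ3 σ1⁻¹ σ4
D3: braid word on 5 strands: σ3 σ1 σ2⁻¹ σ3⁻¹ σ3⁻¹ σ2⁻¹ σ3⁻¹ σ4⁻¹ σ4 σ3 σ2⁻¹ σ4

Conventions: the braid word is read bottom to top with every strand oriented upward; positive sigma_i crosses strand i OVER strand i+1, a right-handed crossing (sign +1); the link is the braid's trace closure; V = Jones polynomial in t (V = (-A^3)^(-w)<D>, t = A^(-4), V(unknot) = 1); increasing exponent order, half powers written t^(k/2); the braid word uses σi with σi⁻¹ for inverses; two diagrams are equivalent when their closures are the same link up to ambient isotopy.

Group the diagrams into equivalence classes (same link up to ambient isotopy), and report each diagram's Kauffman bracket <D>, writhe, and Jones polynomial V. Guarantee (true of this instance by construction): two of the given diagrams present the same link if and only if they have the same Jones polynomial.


classes: {D1} | {D2} | {D3}
V(D1) = -t^-3 + 2t^-2 - 2t^-1 + 3 - 2t + 2t^2 - t^3  [10 crossings, <D> = -A^-18 + 2A^-14 - 2A^-10 + 3A^-6 - 2A^-2 + 2A^2 - A^6, w = -2]
V(D2) = -t^-4 + t^-3 + t^-1  [10 crossings, <D> = A^-2 + A^6 - A^10, w = -2]
V(D3) = -t^-6 + t^-5 - t^-4 + 2t^-3 - t^-2 + t^-1  [12 crossings, <D> = A^-2 - A^2 + 2A^6 - A^10 + A^14 - A^18, w = -2]
note: comparing 3 Jones polynomials yields 3 groups


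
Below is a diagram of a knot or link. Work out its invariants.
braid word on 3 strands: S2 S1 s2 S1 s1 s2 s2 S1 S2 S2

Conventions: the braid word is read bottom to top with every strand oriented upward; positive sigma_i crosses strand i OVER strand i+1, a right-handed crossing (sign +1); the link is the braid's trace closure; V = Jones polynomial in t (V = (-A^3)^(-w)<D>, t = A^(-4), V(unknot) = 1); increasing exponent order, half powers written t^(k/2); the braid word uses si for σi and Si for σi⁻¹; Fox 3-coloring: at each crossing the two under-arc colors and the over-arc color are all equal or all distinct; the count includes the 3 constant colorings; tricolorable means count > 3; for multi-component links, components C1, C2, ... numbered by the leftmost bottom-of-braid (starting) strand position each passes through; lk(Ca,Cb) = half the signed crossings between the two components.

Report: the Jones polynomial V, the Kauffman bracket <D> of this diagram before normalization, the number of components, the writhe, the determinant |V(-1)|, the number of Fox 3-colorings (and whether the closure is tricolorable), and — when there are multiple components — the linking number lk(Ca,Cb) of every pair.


V = -t^-5 + t^-4 - t^-3 + 2t^-2 - t^-1 + 2 - t
<D> = -A^-10 + 2A^-6 - A^-2 + 2A^2 - A^6 + A^10 - A^14 (w = -2)
1 component over 10 crossings, w = -2
9 Fox colorings among 3^10, |V(-1)| = 9: tricolorable
why: the span of V is 6, forcing >= 6 crossings in any diagram


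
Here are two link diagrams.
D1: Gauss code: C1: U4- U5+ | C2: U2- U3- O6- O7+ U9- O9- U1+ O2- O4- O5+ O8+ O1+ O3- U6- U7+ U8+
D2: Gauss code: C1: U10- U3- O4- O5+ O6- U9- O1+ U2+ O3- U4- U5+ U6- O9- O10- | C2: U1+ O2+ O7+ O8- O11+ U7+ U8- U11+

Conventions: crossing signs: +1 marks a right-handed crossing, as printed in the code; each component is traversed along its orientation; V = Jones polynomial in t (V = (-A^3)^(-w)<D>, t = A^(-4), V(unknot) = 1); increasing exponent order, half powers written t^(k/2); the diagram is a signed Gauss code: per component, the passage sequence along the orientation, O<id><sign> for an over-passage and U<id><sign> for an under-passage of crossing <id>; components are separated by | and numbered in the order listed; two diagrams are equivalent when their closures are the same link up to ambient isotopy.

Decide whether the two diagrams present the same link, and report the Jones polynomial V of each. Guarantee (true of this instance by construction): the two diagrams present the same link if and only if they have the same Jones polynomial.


equivalent: no
D1 (bracket A^-5 + A^-1; 9 crossings at w = -1): V = -t^(-1/2) - t^(1/2)
D2 (bracket A^-9 + 2A^-1 - A^3 + A^7 - A^11; 11 crossings at w = -1): V = t^(-7/2) - t^(-5/2) + t^(-3/2) - 2t^(-1/2) - t^(3/2)
key observation: comparing 2 Jones polynomials yields 2 groups


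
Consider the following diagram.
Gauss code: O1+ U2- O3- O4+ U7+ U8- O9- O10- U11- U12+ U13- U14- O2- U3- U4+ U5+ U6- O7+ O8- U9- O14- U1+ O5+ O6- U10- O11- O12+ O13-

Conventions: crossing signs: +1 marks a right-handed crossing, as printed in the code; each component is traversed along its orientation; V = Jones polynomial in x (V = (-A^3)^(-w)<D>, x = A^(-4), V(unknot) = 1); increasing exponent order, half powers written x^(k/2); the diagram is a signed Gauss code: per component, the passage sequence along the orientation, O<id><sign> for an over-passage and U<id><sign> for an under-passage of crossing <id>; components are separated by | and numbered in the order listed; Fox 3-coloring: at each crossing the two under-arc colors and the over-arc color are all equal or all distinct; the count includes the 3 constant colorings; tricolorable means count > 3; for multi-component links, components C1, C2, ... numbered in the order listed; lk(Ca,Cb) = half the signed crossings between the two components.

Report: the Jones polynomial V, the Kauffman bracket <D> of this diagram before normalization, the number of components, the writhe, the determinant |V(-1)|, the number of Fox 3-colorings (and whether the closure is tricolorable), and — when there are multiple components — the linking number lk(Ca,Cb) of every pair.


V = -x^-6 + x^-5 - x^-4 + 2x^-3 - x^-2 + x^-1
<D> = A^-8 - A^-4 + 2 - A^4 + A^8 - A^12 (w = -4)
1 component over 14 crossings, w = -4
3 Fox colorings among 3^14, |V(-1)| = 7: not tricolorable
why: V spans 5 powers of x: at least 5 crossings in any diagram


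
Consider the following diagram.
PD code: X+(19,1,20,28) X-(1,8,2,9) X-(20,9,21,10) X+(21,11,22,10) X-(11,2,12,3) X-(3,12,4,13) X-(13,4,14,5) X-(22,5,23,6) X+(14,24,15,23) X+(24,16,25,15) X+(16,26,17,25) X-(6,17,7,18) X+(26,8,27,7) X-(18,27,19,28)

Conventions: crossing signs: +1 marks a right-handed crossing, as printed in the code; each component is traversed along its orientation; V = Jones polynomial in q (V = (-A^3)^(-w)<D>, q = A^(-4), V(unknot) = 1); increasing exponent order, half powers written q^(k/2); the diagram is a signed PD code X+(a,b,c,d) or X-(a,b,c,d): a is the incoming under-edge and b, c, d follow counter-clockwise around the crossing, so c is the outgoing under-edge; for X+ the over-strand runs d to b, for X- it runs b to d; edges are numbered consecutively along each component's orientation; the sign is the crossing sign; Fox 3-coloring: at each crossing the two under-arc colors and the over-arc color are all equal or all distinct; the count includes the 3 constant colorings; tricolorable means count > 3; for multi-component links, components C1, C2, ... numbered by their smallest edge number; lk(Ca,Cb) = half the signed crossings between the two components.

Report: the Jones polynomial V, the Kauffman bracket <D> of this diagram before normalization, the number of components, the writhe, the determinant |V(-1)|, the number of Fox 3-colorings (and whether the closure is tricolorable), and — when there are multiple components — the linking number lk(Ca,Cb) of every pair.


V = -q^-5 + q^-4 - q^-3 + 2q^-2 - q^-1 + 2 - q
<D> = -A^-10 + 2A^-6 - A^-2 + 2A^2 - A^6 + A^10 - A^14 (w = -2)
1 component over 14 crossings, w = -2
9 Fox colorings among 3^14, |V(-1)| = 9: tricolorable
why: w = -2 (over 14 crossings) is diagram-only; (-A^3)^(2) removes it from V


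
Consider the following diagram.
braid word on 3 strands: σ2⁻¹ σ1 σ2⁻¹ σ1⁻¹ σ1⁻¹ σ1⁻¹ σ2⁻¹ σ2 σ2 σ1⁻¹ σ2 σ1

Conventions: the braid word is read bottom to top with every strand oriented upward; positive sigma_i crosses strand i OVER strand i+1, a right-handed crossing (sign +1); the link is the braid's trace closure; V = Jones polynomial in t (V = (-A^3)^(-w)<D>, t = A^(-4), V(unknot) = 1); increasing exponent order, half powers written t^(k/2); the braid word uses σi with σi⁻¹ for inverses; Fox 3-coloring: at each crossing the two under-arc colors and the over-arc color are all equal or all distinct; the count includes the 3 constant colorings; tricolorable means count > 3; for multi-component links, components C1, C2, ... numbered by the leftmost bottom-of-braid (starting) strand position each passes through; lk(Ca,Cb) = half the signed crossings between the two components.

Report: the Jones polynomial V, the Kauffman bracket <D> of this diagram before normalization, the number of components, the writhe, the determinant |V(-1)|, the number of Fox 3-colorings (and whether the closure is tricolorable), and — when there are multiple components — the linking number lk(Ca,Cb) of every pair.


Jones polynomial: V(t) = -t^-6 + 2t^-5 - 4t^-4 + 5t^-3 - 4t^-2 + 5t^-1 - 3 + 2t - t^2
<D> = -A^-14 + 2A^-10 - 3A^-6 + 5A^-2 - 4A^2 + 5A^6 - 4A^10 + 2A^14 - A^18; writhe -2
components 1, writhe -2 (12 crossings)
3-colorings: 9 of 3^12, det 27 — tricolorable
note: the word shrinks to σ2⁻¹ σ1 σ2⁻¹ σ1⁻¹ σ1⁻¹ σ1⁻¹ σ2 σ1⁻¹ σ2 σ1 after cancelling


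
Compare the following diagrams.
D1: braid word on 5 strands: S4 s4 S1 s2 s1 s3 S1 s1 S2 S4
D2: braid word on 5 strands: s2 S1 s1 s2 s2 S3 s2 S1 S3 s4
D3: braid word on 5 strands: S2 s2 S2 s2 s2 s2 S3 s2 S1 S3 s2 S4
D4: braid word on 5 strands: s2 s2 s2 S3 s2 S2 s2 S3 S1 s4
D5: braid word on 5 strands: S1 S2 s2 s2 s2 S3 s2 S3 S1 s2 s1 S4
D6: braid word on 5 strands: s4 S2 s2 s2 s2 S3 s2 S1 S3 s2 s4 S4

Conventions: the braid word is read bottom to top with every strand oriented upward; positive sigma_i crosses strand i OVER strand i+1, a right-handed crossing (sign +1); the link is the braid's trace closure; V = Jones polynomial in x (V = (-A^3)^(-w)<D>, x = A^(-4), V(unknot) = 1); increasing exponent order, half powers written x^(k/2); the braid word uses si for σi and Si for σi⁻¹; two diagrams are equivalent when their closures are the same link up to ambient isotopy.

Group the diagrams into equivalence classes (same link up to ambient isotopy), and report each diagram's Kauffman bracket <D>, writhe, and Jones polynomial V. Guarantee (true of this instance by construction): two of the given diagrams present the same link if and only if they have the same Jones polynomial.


grouping into links: {D1} | {D2, D3, D4, D5, D6}
V(D1) = 1  (w 0, c 10, <D> = 1)
V(D2) = x^-1 - 1 + 2x - 2x^2 + 2x^3 - 2x^4 + x^5  (w +2, c 10, <D> = A^-14 - 2A^-10 + 2A^-6 - 2A^-2 + 2A^2 - A^6 + A^10)
V(D3) = x^-1 - 1 + 2x - 2x^2 + 2x^3 - 2x^4 + x^5  (w 0, c 12, <D> = A^-20 - 2A^-16 + 2A^-12 - 2A^-8 + 2A^-4 - 1 + A^4)
D4 (bracket A^-14 - 2A^-10 + 2A^-6 - 2A^-2 + 2A^2 - A^6 + A^10; 10 crossings at w = +2): V = x^-1 - 1 + 2x - 2x^2 + 2x^3 - 2x^4 + x^5
D5 (bracket A^-20 - 2A^-16 + 2A^-12 - 2A^-8 + 2A^-4 - 1 + A^4; 12 crossings at w = 0): V = x^-1 - 1 + 2x - 2x^2 + 2x^3 - 2x^4 + x^5
V(D6) = x^-1 - 1 + 2x - 2x^2 + 2x^3 - 2x^4 + x^5  (w +2, c 12, <D> = A^-14 - 2A^-10 + 2A^-6 - 2A^-2 + 2A^2 - A^6 + A^10)
key observation: V(x) takes 2 values over 6 diagrams, fixing the grouping


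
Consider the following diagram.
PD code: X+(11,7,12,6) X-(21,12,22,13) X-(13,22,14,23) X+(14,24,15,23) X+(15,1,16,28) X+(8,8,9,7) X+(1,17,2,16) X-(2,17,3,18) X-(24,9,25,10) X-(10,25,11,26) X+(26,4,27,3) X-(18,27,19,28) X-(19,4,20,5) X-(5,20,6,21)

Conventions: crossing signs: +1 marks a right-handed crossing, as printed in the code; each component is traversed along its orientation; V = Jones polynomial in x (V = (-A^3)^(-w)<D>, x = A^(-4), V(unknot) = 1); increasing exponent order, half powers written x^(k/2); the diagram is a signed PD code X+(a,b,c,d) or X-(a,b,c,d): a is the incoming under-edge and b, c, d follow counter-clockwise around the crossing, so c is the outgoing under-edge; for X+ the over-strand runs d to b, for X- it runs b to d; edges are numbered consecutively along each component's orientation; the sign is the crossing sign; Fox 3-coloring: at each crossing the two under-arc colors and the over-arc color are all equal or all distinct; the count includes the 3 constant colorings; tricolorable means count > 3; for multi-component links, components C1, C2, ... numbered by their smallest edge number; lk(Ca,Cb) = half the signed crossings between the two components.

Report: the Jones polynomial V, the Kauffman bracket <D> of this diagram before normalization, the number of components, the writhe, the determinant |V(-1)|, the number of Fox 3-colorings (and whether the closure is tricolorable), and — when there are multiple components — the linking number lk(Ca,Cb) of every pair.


V = -x^-6 + x^-5 - x^-4 + 2x^-3 - x^-2 + x^-1
<D> = A^-2 - A^2 + 2A^6 - A^10 + A^14 - A^18 (w = -2)
1 component over 14 crossings, w = -2
3 Fox colorings among 3^14, |V(-1)| = 7: not tricolorable
why: det 7 = |V(-1)|; not divisible by 3, so not tricolorable


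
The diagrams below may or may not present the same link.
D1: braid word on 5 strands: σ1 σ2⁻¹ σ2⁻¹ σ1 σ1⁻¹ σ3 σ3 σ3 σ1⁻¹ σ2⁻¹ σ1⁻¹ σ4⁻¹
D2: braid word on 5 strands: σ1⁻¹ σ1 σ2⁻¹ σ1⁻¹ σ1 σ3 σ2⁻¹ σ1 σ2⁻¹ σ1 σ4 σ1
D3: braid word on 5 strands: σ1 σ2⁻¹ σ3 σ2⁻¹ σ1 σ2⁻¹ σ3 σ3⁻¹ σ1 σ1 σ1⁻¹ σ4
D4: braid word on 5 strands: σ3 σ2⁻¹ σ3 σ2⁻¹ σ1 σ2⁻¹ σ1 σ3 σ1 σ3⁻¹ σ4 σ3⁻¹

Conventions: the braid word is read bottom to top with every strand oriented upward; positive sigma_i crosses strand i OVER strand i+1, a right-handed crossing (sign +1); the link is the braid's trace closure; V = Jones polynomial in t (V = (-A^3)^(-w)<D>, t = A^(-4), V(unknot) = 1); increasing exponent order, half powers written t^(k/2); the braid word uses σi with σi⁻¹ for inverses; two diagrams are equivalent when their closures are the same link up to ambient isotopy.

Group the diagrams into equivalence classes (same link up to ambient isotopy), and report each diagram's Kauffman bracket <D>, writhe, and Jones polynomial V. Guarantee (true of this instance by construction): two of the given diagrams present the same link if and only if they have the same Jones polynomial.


classes: {D1} | {D2, D3, D4}
V(D1) = -t^-3 + t^-2 - t^-1 + 3 - t + t^2 - t^3  [12 crossings, <D> = -A^-18 + A^-14 - A^-10 + 3A^-6 - A^-2 + A^2 - A^6, w = -2]
V(D2) = -t^-3 + 2t^-2 - 2t^-1 + 3 - 2t + 2t^2 - t^3  [12 crossings, <D> = -A^-6 + 2A^-2 - 2A^2 + 3A^6 - 2A^10 + 2A^14 - A^18, w = +2]
V(D3) = -t^-3 + 2t^-2 - 2t^-1 + 3 - 2t + 2t^2 - t^3  (w +2, c 12, <D> = -A^-6 + 2A^-2 - 2A^2 + 3A^6 - 2A^10 + 2A^14 - A^18)
V(D4) = -t^-3 + 2t^-2 - 2t^-1 + 3 - 2t + 2t^2 - t^3  (w +2, c 12, <D> = -A^-6 + 2A^-2 - 2A^2 + 3A^6 - 2A^10 + 2A^14 - A^18)
note: 2 values of V(t) split the 4 diagrams


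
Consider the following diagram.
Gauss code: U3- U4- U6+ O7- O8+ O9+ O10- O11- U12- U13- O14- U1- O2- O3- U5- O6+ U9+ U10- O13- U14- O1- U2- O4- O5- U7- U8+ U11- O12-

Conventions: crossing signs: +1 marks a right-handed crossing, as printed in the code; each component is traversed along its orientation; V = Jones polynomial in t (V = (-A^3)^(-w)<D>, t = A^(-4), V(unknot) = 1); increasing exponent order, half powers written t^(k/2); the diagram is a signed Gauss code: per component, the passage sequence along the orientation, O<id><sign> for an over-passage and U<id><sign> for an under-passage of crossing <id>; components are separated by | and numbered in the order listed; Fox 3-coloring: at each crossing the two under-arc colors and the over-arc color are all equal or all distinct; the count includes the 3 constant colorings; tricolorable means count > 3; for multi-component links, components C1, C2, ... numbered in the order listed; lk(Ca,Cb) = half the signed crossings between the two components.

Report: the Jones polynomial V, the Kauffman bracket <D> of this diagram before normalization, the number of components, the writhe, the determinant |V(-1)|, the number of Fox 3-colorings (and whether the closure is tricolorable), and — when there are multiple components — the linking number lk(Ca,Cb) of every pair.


V = t^-11 - 2t^-10 + 2t^-9 - 3t^-8 + 2t^-7 - 2t^-6 + 2t^-5 + t^-3
<D> = A^-12 + 2A^-4 - 2 + 2A^4 - 3A^8 + 2A^12 - 2A^16 + A^20 (w = -8)
1 component over 14 crossings, w = -8
9 Fox colorings among 3^14, |V(-1)| = 15: tricolorable
why: w = -8 shifts under R1 moves; the (-A^3)^(8) factor cancels that in V


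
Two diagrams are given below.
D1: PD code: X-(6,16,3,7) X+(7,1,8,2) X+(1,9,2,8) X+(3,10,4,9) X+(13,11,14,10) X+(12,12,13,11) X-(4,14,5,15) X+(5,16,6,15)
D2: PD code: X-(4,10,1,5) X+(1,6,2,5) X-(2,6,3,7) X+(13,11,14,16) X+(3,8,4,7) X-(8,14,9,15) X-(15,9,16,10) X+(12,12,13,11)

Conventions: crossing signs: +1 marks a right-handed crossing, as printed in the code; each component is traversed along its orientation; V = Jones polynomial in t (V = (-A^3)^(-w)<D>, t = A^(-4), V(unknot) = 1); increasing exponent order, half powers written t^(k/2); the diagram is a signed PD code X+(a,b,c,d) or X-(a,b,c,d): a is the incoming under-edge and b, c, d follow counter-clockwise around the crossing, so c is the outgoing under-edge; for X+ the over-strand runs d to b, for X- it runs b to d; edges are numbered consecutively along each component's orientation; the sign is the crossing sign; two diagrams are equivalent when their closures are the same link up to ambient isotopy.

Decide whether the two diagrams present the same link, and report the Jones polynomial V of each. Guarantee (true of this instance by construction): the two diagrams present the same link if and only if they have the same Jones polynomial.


equivalent: no
V(D1) = 1 + t + t^2 + t^3  (w +4, c 8, <D> = 1 + A^4 + A^8 + A^12)
V(D2) = t^-3 + t^-2 + t^-1 + 1  (w 0, c 8, <D> = 1 + A^4 + A^8 + A^12)
why: V(t) takes 2 values over 2 diagrams, fixing the grouping


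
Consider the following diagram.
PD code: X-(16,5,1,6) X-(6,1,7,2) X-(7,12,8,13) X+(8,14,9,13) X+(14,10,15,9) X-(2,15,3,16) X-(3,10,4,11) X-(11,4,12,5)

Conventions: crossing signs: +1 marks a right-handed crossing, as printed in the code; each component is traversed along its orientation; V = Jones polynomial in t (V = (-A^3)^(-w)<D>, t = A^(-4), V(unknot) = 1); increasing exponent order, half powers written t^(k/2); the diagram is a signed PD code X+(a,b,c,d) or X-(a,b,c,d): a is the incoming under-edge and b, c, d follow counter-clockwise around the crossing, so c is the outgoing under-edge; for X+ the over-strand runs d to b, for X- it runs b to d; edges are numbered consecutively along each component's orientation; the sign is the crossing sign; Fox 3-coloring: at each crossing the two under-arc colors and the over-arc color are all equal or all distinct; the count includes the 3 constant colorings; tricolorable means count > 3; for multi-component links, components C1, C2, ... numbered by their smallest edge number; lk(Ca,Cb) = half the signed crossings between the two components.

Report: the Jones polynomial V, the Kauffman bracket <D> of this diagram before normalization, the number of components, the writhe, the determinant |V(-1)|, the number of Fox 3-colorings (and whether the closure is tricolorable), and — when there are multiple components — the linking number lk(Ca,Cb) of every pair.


Jones polynomial: V(t) = -t^-6 + t^-5 - t^-4 + 2t^-3 - t^-2 + t^-1
<D> = A^-8 - A^-4 + 2 - A^4 + A^8 - A^12; writhe -4
components 1, writhe -4 (8 crossings)
3-colorings: 3 of 3^8, det 7 — not tricolorable
note: the span of V is 5, forcing >= 5 crossings in any diagram


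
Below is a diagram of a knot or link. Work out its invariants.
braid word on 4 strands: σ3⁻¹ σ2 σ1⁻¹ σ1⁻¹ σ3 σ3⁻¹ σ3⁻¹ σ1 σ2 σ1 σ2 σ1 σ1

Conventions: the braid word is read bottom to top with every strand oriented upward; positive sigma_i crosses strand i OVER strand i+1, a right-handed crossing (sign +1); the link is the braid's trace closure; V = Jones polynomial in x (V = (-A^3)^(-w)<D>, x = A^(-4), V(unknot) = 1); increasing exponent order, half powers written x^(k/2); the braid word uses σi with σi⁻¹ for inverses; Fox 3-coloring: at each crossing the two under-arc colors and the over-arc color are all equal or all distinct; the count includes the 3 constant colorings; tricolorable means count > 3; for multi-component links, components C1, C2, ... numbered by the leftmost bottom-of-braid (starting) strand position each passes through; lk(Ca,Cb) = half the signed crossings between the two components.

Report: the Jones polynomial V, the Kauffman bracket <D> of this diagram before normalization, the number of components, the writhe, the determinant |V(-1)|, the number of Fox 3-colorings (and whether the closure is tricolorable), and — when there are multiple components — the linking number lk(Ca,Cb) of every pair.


V = x^-1 - 1 + 2x - 3x^2 + 3x^3 - 2x^4 + 2x^5 - x^6
<D> = A^-15 - 2A^-11 + 2A^-7 - 3A^-3 + 3A - 2A^5 + A^9 - A^13 (w = +3)
1 component over 13 crossings, w = +3
9 Fox colorings among 3^13, |V(-1)| = 15: tricolorable
why: w = +3 (over 13 crossings) is diagram-only; (-A^3)^(-3) removes it from V


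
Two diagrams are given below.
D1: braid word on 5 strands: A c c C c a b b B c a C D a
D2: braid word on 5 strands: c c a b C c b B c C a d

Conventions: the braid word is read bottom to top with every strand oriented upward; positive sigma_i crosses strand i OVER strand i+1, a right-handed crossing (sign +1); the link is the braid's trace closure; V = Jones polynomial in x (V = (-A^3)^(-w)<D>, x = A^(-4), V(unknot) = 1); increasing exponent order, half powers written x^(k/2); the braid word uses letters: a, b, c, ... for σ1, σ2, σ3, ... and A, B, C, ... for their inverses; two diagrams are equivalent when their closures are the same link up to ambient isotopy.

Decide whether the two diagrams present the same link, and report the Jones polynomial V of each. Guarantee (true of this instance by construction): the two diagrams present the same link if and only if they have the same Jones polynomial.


equivalent: yes
D1 (bracket A^-8 + 2 + A^8; 14 crossings at w = +4): V = x + 2x^3 + x^5
D2 (bracket A^-2 + 2A^6 + A^14; 12 crossings at w = +6): V = x + 2x^3 + x^5
key observation: one V(x) for all 2 diagrams — one class (guaranteed)


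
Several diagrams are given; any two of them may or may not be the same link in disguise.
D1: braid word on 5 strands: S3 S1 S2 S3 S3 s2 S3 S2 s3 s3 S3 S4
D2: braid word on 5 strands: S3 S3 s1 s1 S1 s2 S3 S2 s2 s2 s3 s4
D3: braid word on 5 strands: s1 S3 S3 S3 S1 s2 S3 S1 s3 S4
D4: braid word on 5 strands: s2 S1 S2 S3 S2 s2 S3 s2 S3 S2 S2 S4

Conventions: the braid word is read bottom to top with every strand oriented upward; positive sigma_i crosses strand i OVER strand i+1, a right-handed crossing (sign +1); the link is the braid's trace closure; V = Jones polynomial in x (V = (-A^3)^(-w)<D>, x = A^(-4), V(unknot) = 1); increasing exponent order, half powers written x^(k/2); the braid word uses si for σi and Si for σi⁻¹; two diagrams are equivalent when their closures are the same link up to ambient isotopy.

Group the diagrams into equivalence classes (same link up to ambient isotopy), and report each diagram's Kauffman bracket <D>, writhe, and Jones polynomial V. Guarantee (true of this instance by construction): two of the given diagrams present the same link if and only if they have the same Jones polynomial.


equivalence classes: {D1, D4} | {D2} | {D3}
D1 (bracket A^-14 - A^-10 + 2A^-6 - A^-2 + A^2 - A^6; 12 crossings at w = -6): V = -x^-6 + x^-5 - x^-4 + 2x^-3 - x^-2 + x^-1
D2 (bracket A^-2 - A^2 + A^6 - A^10 + A^14; 12 crossings at w = +2): V = x^-2 - x^-1 + 1 - x + x^2
V(D3) = -x^-4 + x^-3 + x^-1  (w -4, c 10, <D> = A^-8 + 1 - A^4)
V(D4) = -x^-6 + x^-5 - x^-4 + 2x^-3 - x^-2 + x^-1  (w -6, c 12, <D> = A^-14 - A^-10 + 2A^-6 - A^-2 + A^2 - A^6)
key observation: 3 classes among 4 diagrams; unequal V(x) rules out equality


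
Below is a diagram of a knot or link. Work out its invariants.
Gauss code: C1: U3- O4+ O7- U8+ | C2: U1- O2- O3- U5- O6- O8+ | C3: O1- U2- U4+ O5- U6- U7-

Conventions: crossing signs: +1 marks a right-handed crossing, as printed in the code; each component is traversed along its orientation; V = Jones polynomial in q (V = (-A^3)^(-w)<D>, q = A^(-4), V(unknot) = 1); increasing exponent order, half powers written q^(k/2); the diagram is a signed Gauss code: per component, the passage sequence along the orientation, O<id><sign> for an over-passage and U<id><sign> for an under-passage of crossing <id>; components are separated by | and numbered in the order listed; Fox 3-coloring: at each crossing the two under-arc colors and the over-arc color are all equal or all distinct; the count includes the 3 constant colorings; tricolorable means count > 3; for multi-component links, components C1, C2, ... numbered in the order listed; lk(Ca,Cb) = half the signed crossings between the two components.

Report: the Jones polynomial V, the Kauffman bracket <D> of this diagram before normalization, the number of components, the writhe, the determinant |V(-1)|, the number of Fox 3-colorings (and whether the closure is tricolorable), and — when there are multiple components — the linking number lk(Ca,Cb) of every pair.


V = q^-7 - 2q^-6 + 3q^-5 - 2q^-4 + 4q^-3 - 2q^-2 + 2q^-1
<D> = 2A^-8 - 2A^-4 + 4 - 2A^4 + 3A^8 - 2A^12 + A^16 (w = -4)
3 components over 8 crossings, w = -4
lk(C1,C2): 0
lk(C1,C3) = 0
linking number lk(C2,C3) = -2
3 Fox colorings among 3^8, |V(-1)| = 16: not tricolorable
why: span 6 respects span(V) <= c + mu - 1 = 10 for this 3-component diagram


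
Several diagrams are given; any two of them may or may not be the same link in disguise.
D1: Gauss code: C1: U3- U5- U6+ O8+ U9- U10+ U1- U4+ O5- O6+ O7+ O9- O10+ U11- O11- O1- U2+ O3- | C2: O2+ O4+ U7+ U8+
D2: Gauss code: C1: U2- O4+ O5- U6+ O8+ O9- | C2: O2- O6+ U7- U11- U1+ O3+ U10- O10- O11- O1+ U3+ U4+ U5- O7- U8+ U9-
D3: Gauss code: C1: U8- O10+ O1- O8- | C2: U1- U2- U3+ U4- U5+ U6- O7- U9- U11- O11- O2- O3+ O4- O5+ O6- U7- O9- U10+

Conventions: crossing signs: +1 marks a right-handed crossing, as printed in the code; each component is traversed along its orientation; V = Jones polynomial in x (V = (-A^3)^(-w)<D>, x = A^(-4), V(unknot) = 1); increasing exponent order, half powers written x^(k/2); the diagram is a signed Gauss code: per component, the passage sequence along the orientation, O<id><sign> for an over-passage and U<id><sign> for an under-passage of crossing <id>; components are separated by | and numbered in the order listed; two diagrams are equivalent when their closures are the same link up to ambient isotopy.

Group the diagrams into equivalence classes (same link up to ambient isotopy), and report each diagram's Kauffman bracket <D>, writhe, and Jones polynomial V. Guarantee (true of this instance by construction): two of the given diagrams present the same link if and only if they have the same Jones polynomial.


classes: {D1} | {D2} | {D3}
V(D1) = -x^(1/2) + x^(3/2) - x^(5/2) - x^(9/2)  [11 crossings, <D> = A^-15 + A^-7 - A^-3 + A, w = +1]
V(D2) = -x^(-1/2) - x^(1/2)  [11 crossings, <D> = A^-5 + A^-1, w = -1]
V(D3) = x^(-9/2) - x^(-5/2) - x^(-3/2) - x^(-1/2)  [11 crossings, <D> = A^-13 + A^-9 + A^-5 - A^3, w = -5]
note: V(x) takes 3 values over 3 diagrams, fixing the grouping


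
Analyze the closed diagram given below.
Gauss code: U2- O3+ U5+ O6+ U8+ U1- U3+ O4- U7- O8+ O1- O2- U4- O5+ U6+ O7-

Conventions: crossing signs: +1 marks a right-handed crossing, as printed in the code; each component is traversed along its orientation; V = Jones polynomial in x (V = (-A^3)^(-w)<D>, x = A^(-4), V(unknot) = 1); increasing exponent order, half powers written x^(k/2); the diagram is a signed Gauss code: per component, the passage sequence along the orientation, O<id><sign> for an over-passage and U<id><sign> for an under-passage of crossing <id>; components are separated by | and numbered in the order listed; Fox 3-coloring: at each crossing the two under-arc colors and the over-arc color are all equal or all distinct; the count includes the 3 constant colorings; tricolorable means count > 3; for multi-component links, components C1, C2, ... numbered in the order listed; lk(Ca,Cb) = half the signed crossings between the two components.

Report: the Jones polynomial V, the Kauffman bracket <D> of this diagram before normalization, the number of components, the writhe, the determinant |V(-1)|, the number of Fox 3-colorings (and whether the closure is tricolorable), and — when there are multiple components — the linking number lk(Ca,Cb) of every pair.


Jones polynomial: V(x) = -x^-3 + 2x^-2 - 2x^-1 + 3 - 2x + 2x^2 - x^3
<D> = -A^-12 + 2A^-8 - 2A^-4 + 3 - 2A^4 + 2A^8 - A^12; writhe 0
components 1, writhe 0 (8 crossings)
3-colorings: 3 of 3^8, det 13 — not tricolorable
note: V is palindromic (span 6, det 13): x -> 1/x fixes it; necessary, not sufficient, for amphichirality


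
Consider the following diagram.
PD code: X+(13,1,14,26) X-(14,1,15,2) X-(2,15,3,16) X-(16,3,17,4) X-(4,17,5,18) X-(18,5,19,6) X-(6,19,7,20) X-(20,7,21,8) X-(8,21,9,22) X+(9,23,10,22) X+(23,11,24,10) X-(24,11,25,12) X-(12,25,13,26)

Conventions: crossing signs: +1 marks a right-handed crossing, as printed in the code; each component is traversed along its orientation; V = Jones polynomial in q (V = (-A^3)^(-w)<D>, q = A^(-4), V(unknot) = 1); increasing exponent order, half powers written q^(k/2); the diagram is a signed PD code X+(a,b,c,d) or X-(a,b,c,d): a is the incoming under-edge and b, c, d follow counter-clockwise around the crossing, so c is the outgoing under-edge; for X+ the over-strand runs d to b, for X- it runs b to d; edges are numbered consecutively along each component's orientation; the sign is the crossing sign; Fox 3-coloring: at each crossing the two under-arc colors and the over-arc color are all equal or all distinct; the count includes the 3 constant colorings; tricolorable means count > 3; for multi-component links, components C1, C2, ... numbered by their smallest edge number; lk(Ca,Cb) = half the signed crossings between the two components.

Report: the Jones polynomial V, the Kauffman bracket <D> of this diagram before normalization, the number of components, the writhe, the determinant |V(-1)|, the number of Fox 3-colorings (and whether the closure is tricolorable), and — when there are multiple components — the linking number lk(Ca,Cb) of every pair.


V(q) = -q^-10 + q^-9 - q^-8 + q^-7 - q^-6 + q^-5 + q^-3
bracket: -A^-9 - A^-1 + A^3 - A^7 + A^11 - A^15 + A^19, w = -7
1 component, writhe -7, over 13 crossings
det 7, colorings 3 of 3^13 — not tricolorable
observation: the span of V is 7, forcing >= 7 crossings in any diagram


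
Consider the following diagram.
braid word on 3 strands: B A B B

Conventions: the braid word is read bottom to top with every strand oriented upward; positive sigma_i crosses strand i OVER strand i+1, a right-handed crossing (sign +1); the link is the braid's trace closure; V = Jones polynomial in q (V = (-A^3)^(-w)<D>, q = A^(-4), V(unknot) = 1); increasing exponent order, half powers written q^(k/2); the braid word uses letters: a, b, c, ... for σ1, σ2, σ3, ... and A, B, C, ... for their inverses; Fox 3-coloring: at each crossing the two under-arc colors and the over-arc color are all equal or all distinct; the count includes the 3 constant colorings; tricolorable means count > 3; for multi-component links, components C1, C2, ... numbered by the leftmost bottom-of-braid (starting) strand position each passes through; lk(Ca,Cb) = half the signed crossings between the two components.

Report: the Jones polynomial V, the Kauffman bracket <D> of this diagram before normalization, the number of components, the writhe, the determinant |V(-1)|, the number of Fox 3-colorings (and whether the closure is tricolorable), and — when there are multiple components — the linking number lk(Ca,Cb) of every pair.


V = -q^-4 + q^-3 + q^-1
<D> = A^-8 + 1 - A^4 (w = -4)
1 component over 4 crossings, w = -4
9 Fox colorings among 3^4, |V(-1)| = 3: tricolorable
why: the span of V is 3, forcing >= 3 crossings in any diagram


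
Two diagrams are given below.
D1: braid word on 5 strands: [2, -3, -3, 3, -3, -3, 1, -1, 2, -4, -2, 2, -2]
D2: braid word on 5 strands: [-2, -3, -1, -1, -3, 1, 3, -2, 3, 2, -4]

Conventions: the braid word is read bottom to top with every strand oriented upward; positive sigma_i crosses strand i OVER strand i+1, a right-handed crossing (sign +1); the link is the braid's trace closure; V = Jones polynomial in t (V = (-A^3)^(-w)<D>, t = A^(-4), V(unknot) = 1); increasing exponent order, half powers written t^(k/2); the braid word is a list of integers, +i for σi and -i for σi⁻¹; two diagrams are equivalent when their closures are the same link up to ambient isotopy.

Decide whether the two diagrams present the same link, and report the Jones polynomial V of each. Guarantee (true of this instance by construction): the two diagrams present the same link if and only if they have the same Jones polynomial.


equivalent: no
D1 (bracket A^-7 + A^-3 + A - A^9; 13 crossings at w = -3): V = t^(-9/2) - t^(-5/2) - t^(-3/2) - t^(-1/2)
V(D2) = -t^(-1/2) - t^(1/2)  (w -3, c 11, <D> = A^-11 + A^-7)
key observation: comparing 2 Jones polynomials yields 2 groups


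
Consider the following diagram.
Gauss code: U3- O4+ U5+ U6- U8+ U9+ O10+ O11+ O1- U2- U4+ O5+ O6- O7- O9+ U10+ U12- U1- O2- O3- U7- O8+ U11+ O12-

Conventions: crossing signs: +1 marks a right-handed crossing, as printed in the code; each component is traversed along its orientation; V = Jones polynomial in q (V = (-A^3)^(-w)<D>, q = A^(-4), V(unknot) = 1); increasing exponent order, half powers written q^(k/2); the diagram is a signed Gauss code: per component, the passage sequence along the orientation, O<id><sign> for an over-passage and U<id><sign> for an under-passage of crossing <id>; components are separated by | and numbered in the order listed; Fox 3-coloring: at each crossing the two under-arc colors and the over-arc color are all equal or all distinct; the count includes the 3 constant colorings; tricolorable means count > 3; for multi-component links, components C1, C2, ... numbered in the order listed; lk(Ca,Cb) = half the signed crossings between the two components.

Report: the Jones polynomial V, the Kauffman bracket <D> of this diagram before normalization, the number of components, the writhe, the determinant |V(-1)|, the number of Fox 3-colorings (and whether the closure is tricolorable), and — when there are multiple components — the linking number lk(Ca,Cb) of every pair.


V = -q^-3 + q^-2 - q^-1 + 3 - q + q^2 - q^3
<D> = -A^-12 + A^-8 - A^-4 + 3 - A^4 + A^8 - A^12 (w = 0)
1 component over 12 crossings, w = 0
27 Fox colorings among 3^12, |V(-1)| = 9: tricolorable
why: the span of V is 6, forcing >= 6 crossings in any diagram


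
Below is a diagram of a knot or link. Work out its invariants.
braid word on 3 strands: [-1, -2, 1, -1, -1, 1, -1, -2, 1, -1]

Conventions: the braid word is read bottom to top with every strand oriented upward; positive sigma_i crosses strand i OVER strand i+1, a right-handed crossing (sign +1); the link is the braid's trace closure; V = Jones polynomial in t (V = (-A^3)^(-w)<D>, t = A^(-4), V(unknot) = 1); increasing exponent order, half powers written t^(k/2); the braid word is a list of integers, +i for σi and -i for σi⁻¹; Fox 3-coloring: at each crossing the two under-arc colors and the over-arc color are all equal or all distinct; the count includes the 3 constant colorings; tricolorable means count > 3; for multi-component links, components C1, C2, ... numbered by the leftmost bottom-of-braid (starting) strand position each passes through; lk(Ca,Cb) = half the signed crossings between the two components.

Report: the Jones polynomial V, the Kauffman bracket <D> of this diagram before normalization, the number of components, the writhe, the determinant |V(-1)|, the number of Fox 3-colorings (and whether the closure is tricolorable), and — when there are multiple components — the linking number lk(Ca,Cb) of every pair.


Jones polynomial: V(t) = -t^-4 + t^-3 + t^-1
<D> = A^-8 + 1 - A^4; writhe -4
components 1, writhe -4 (10 crossings)
3-colorings: 9 of 3^10, det 3 — tricolorable
note: free reduction leaves σ1⁻¹ σ2⁻¹ σ1⁻¹ σ2⁻¹ of the original 10 letters


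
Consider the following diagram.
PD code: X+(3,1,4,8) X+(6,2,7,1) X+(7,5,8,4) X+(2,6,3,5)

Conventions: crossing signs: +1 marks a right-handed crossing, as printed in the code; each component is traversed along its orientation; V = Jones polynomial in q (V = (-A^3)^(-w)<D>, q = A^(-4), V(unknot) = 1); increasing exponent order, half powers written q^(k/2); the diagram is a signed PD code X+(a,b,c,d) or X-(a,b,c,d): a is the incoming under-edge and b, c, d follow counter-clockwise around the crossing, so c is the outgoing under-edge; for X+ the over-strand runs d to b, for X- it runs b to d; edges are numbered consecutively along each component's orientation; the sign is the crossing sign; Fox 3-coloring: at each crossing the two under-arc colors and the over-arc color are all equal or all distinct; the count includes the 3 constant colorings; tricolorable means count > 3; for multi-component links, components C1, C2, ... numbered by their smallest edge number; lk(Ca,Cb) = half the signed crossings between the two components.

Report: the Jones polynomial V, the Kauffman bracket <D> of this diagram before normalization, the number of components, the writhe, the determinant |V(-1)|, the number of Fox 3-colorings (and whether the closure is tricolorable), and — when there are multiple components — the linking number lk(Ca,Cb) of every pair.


V(q) = q + q^3 - q^4
bracket: -A^-4 + 1 + A^8, w = +4
1 component, writhe +4, over 4 crossings
det 3, colorings 9 of 3^4 — tricolorable
observation: V spans 3 powers of q: at least 3 crossings in any diagram


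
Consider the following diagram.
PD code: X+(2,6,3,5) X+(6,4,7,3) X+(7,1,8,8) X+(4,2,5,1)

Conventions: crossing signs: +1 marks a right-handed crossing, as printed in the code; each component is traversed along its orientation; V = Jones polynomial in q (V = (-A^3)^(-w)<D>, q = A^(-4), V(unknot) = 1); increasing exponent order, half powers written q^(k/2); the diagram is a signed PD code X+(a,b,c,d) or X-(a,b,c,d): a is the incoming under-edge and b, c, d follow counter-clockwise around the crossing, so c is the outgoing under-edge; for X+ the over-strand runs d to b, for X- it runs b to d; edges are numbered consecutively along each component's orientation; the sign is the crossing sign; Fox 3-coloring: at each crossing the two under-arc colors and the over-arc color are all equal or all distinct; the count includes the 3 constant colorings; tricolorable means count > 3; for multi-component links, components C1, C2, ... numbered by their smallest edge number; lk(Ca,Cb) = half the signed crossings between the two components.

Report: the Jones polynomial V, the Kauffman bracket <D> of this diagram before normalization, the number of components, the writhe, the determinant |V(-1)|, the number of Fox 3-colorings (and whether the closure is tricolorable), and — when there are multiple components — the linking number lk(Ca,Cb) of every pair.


V(q) = q + q^3 - q^4
bracket: -A^-4 + 1 + A^8, w = +4
1 component, writhe +4, over 4 crossings
det 3, colorings 9 of 3^4 — tricolorable
observation: |V(-1)| = 3: so tricolorable, since 3 divides 3
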